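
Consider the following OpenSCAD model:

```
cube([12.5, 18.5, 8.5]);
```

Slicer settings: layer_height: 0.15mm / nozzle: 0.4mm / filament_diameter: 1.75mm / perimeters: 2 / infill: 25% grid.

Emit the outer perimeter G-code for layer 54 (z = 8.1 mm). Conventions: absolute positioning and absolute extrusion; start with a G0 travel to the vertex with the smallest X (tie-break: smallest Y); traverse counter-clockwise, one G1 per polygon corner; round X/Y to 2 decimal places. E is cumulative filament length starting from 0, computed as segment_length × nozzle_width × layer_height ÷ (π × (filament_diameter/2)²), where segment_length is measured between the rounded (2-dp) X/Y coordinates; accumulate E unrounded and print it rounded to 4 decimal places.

G0 X0.00 Y0.00 Z8.10
G1 X12.50 Y0.00 E0.3118
G1 X12.50 Y18.50 E0.7733
G1 X0.00 Y18.50 E1.0851
G1 X0.00 Y0.00 E1.5466

At z = 8.1 mm: the cube (footprint 12.5×18.5) is included at this height. The outline is a single polygon with 4 vertices. Extrusion per mm of travel: 0.4 × 0.15 / (π × 0.875²) = 0.024945. Accumulating E over each segment gives final E = 1.5466.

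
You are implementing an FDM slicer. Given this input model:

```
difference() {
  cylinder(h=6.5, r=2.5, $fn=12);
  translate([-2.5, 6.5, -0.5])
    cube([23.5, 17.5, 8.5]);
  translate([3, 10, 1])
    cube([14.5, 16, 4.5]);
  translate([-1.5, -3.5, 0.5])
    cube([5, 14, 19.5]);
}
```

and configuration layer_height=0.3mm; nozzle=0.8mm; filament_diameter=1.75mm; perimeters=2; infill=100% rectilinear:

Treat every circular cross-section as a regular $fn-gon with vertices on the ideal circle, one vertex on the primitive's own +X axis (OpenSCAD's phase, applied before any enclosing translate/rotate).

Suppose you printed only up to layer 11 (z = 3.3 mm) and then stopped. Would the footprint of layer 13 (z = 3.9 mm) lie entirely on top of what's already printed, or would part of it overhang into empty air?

Compare the two slices. At z = 3.3: the r=2.5 cylinder gives a regular 12-gon of circumradius 2.5 (constant along its height) (area = (12/2)·2.500²·sin(360°/12) = 18.75 mm²); the cube at (-2.5, 6.5) is present — its section is the full 23.5×17.5 rectangle (area 411.25 mm²); the cube at (3, 10) (footprint 14.5×16) is included at this height (area 232.00 mm²); the cube at (-1.5, -3.5) (footprint 5×14) is included at this height (area 70.00 mm²); After the difference (first − rest): starting from the r=2.5 cylinder (18.75 mm²), the 23.5×17.5 cube at (-2.5, 6.5) misses the remaining region (no effect); the 14.5×16 cube at (3, 10) misses the remaining region (no effect); the 5×14 cube at (-1.5, -3.5) partially overlaps it — only the 16.23 mm² overlap (of its 70.00 mm²) is removed, clipping the outline — area = 2.52 mm². At z = 3.9: the cylinder: section is a regular 12-gon, circumradius r=2.5 (area = (12/2)·2.500²·sin(360°/12) = 18.75 mm²); the cube at (-2.5, 6.5) (footprint 23.5×17.5) is included at this height (area 411.25 mm²); the cube at (3, 10) is present — its section is the full 14.5×16 rectangle (area 232.00 mm²); the cube at (-1.5, -3.5) is present — its section is the full 5×14 rectangle (area 70.00 mm²); Taking the first minus the rest: starting from the r=2.5 cylinder (18.75 mm²), the 23.5×17.5 cube at (-2.5, 6.5) misses the remaining region (no effect); the 14.5×16 cube at (3, 10) misses the remaining region (no effect); the 5×14 cube at (-1.5, -3.5) partially overlaps it — only the 16.23 mm² overlap (of its 70.00 mm²) is removed, clipping the outline — area = 2.52 mm². Checking containment: the cross-section at z = 3.9 is a subset of the cross-section at z = 3.3.

entirely on top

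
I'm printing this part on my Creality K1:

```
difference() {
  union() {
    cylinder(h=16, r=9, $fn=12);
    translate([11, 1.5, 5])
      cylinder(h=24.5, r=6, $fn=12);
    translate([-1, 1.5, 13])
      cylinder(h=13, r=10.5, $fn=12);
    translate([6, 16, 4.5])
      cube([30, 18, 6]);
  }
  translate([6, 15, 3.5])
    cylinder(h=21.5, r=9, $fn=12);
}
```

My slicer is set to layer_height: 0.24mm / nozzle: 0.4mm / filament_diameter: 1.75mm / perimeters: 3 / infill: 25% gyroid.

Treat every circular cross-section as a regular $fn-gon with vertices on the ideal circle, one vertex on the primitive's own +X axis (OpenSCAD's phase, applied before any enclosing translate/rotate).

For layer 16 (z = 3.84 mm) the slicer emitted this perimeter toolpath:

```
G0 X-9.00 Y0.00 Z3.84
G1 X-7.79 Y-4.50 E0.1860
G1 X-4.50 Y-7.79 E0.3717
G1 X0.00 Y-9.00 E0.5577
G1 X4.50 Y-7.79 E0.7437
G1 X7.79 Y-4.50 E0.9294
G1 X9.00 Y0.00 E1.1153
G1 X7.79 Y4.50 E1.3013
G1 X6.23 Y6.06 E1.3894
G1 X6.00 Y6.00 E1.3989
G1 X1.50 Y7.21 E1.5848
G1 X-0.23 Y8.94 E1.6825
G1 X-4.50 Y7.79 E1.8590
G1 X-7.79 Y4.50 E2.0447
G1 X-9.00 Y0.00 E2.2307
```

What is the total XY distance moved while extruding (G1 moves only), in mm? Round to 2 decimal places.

Sum the Euclidean lengths of each G1 segment: total = 55.89 mm.

55.89 mm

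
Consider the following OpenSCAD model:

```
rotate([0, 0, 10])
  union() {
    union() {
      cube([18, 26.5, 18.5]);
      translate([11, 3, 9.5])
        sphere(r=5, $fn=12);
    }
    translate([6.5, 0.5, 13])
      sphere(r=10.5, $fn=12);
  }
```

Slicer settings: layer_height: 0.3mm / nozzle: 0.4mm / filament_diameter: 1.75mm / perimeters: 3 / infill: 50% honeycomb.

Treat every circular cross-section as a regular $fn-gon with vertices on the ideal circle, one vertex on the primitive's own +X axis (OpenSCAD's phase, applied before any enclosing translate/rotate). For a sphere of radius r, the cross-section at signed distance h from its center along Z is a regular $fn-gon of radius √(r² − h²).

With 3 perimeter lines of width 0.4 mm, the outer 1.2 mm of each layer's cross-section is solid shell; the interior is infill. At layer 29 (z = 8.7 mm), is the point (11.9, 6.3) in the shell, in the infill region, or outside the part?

infill

At z = 8.7 mm: the cube (footprint 18×26.5) is included at this height; the r=5 sphere at (11, 3) contributes a regular 12-gon of circumradius √(5²−0.8²) = 4.936; Taking the union: the regions partially overlap (shared area 63.53 mm²), so overlapping operands fuse into one piece — 1 connected region; the sphere at (6.5, 0.5): section is a regular 12-gon, circumradius = √(r²−h²) = √(10.5²−4.3²) = 9.579; Taking the union: the regions partially overlap (shared area 141.90 mm²), so overlapping operands fuse into one piece — 1 connected region; (rotated 10° about Z; rotation is an isometry so areas/perimeters/island counts are preserved). Overall, the cross-section is a single solid region. Undo the 10° rotation: the query point maps to (12.813, 4.138) in the un-rotated model frame. The nearest boundary edge runs (18.00, 26.50)→(18.00, 0.00); distance from the point to it = 5.19 mm. The point is inside the cross-section and 5.19 mm from the nearest boundary — more than the 1.2 mm shell width (3 × 0.4), so it's in the infill interior.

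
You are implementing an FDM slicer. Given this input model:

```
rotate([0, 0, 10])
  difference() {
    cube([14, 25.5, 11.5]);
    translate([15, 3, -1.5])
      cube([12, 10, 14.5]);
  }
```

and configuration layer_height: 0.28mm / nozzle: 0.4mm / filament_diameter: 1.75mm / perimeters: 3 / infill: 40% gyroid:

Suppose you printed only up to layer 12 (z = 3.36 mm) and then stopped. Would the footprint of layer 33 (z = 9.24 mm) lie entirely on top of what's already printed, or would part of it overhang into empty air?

Compare the two slices. At z = 3.36: the cube is present — its section is the full 14×25.5 rectangle (area 357.00 mm²); the cube at (15, 3) is present — its section is the full 12×10 rectangle (area 120.00 mm²); Subtracting the remaining from the first: starting from the 14×25.5 cube (357.00 mm²), the 12×10 cube at (15, 3) misses the remaining region (no effect) — area = 357.00 mm²; (whole slice rotated 10° about Z — lengths, areas and connectivity unchanged). At z = 9.24: the 14×25.5 cube contributes its full rectangle (area 357.00 mm²); the 12×10 cube at (15, 3) contributes its full rectangle (area 120.00 mm²); Taking the first minus the rest: starting from the 14×25.5 cube (357.00 mm²), the 12×10 cube at (15, 3) misses the remaining region (no effect) — area = 357.00 mm²; (rotated 10° about Z; rotation is an isometry so areas/perimeters/island counts are preserved). Checking containment: the cross-section at z = 9.24 is a subset of the cross-section at z = 3.36.

entirely on top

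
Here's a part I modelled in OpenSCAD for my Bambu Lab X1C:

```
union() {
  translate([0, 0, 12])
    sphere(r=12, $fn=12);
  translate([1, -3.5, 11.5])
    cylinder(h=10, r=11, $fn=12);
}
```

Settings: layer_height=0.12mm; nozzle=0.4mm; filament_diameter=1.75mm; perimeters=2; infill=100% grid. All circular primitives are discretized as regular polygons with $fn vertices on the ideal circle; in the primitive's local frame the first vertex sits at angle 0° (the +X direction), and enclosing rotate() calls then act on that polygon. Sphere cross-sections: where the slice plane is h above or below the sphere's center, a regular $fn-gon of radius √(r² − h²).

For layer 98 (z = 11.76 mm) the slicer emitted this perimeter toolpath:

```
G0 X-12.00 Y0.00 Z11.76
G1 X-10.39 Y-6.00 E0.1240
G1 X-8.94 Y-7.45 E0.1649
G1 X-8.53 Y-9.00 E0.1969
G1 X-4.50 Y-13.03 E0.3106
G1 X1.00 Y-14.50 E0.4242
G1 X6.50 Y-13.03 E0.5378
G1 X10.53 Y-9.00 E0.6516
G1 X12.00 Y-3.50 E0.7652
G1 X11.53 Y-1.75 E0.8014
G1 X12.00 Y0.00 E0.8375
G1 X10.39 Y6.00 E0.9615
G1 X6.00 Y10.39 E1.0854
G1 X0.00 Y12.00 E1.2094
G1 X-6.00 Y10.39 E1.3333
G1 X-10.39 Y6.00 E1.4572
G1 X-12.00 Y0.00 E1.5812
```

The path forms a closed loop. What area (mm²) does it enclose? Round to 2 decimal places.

482.47 mm²

Apply the shoelace formula to the sequence of (X, Y) vertices; enclosed area = 482.47 mm².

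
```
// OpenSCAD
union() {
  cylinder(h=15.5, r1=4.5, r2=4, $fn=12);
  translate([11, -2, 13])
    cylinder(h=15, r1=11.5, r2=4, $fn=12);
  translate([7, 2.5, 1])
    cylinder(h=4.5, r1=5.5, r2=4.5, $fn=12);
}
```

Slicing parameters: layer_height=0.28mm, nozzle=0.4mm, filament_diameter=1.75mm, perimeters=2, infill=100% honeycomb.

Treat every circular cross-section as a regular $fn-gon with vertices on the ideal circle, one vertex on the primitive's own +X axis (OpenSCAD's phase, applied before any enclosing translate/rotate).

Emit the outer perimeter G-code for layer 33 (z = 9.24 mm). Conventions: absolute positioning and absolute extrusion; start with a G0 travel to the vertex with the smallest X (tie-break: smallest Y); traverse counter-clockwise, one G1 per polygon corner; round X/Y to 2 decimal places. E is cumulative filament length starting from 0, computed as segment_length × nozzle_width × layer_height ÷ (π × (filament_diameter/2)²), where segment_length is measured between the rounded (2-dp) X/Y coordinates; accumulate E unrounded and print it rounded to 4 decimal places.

At z = 9.24 mm: the cone contributes a regular 12-gon of circumradius 4.202 (interpolated between r1=4.5 and r2=4 at t=0.596); the cone at (11, -2) does not reach this height (z outside [13, 28]); the cone at (7, 2.5) is not intersected at this z (z outside [1, 5.5]); Taking the union: only the cone is present, so the union is just that shape — 1 connected region. The outline is a single polygon with 12 vertices. Extrusion per mm of travel: 0.4 × 0.28 / (π × 0.875²) = 0.046564. Accumulating E over each segment gives final E = 1.2153.

G0 X-4.20 Y0.00 Z9.24
G1 X-3.64 Y-2.10 E0.1012
G1 X-2.10 Y-3.64 E0.2026
G1 X0.00 Y-4.20 E0.3038
G1 X2.10 Y-3.64 E0.4050
G1 X3.64 Y-2.10 E0.5064
G1 X4.20 Y0.00 E0.6076
G1 X3.64 Y2.10 E0.7088
G1 X2.10 Y3.64 E0.8102
G1 X0.00 Y4.20 E0.9114
G1 X-2.10 Y3.64 E1.0126
G1 X-3.64 Y2.10 E1.1141
G1 X-4.20 Y0.00 E1.2153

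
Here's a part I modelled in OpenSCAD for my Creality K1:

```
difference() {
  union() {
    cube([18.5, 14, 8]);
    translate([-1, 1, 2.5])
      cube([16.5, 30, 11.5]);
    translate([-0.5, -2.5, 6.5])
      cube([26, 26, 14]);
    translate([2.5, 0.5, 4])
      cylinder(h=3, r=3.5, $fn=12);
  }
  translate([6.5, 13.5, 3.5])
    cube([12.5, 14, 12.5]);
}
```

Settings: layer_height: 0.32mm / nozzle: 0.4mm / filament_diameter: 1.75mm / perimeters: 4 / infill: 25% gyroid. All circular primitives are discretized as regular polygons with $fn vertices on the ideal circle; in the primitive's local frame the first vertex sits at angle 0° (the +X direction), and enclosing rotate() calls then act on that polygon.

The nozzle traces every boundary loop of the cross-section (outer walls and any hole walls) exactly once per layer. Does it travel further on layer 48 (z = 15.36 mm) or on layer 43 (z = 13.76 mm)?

layer 43 (z = 13.76 mm)

Layer 48 (z = 15.36): the cube is absent (z outside [0, 8]); the cube at (-1, 1) does not reach this height (z outside [2.5, 14]); the cube at (-0.5, -2.5) is present — its section is the full 26×26 rectangle (perimeter 104.00 mm); the cylinder at (2.5, 0.5) is not intersected at this z (z outside [4, 7]); Combining (union): only the 26×26 cube at (-0.5, -2.5) is present, so the union is just that shape — boundary = 104.00 mm; the 12.5×14 cube at (6.5, 13.5) contributes its full rectangle (perimeter 53.00 mm); Taking the first minus the rest: starting from that combined region, the 12.5×14 cube at (6.5, 13.5) partially overlaps it — only the 125.00 mm² overlap (of its 175.00 mm²) is removed, clipping the outline — boundary = 124.00 mm. So its perimeter = 124.00 mm. Layer 43 (z = 13.76): the cube is not intersected at this z (z outside [0, 8]); the cube at (-1, 1) is present — its section is the full 16.5×30 rectangle (perimeter 93.00 mm); the cube at (-0.5, -2.5) is present — its section is the full 26×26 rectangle (perimeter 104.00 mm); the cylinder at (2.5, 0.5) does not reach this height (z outside [4, 7]); Taking the union: the regions partially overlap (shared area 360.00 mm²), so the edge portions inside another operand are dropped and the merged outline is re-measured after clipping — boundary = 120.00 mm; the 12.5×14 cube at (6.5, 13.5) contributes its full rectangle (perimeter 53.00 mm); Subtracting the remaining from the first: starting from that combined region, the 12.5×14 cube at (6.5, 13.5) partially overlaps it — only the 161.00 mm² overlap (of its 175.00 mm²) is removed, clipping the outline — boundary = 158.00 mm. So its perimeter = 158.00 mm. Layer 43 is larger (158.00 vs 124.00 mm).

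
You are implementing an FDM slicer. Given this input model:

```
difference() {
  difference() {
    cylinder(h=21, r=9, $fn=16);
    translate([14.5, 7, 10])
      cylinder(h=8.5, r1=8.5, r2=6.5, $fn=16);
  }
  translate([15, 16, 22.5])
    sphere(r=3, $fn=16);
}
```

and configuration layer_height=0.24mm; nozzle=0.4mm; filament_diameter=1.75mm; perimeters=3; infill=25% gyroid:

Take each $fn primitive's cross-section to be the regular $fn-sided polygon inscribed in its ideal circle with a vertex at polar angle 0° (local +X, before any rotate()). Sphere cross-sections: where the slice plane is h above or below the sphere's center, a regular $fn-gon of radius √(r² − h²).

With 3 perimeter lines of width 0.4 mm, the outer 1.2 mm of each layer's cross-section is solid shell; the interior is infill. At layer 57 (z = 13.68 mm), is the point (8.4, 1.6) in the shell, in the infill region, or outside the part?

At z = 13.68 mm: the cylinder: section is a regular 16-gon, circumradius r=9; the cone at (14.5, 7) contributes a regular 16-gon of circumradius 7.634 (interpolated between r1=8.5 and r2=6.5 at t=0.433); Subtracting the remaining from the first: starting from the r=9 cylinder, the cone at (14.5, 7) partially overlaps it — only the 0.70 mm² overlap (of its 178.42 mm²) is removed, clipping the outline — 1 connected region; the sphere at (15, 16) is absent (|z−center|=8.820 > r=3); Subtracting the remaining from the first: none of the subtracted shapes is present at this height, so that combined region is unchanged — 1 connected region. Overall, the cross-section is a single solid region. The nearest boundary edge runs (8.50, 2.50)→(9.00, 0.00); distance from the point to it = 0.28 mm. The point is inside the cross-section, 0.28 mm from the nearest boundary — within the 1.2 mm shell band (3 × 0.4).

shell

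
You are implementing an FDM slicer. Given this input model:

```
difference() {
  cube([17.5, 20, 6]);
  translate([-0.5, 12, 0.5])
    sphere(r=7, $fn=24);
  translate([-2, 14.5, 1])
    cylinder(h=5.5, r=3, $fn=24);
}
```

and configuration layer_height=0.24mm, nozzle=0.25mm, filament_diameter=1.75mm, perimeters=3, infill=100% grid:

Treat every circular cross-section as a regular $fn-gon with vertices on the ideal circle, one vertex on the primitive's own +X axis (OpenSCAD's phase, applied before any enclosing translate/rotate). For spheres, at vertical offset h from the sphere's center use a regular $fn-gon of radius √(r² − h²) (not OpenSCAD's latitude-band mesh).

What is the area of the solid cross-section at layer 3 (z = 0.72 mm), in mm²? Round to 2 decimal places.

At z = 0.72 mm: the cube (footprint 17.5×20) is included at this height (area 350.00 mm²); the r=7 sphere at (-0.5, 12) contributes a regular 24-gon of circumradius √(7²−0.22²) = 6.997 (area = (24/2)·6.997²·sin(360°/24) = 152.04 mm²); the cylinder at (-2, 14.5) is absent (z outside [1, 6.5]); After the difference (first − rest): starting from the 17.5×20 cube (350.00 mm²), the r=7 sphere at (-0.5, 12) partially overlaps it — only the 69.05 mm² overlap (of its 152.04 mm²) is removed, clipping the outline — area = 280.95 mm². Overall, the cross-section is a single solid region. Net area = 280.95 mm².

280.95 mm²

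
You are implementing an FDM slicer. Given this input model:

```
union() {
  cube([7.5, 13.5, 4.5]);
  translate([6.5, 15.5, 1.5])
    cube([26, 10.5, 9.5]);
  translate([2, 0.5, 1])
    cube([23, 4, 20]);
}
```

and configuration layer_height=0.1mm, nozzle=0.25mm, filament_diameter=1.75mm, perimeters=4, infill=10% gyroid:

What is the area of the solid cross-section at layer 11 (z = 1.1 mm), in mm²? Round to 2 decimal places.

At z = 1.1 mm: the cube is present — its section is the full 7.5×13.5 rectangle (area 101.25 mm²); the cube at (6.5, 15.5) is not intersected at this z (z outside [1.5, 11]); the cube at (2, 0.5) is present — its section is the full 23×4 rectangle (area 92.00 mm²); Combining (union): the regions partially overlap — summed areas 193.25 mm² minus the doubly-counted overlap 22.00 mm² gives 171.25 mm² — area = 171.25 mm². Overall, the cross-section is a single solid region. Net area = 171.25 mm².

171.25 mm²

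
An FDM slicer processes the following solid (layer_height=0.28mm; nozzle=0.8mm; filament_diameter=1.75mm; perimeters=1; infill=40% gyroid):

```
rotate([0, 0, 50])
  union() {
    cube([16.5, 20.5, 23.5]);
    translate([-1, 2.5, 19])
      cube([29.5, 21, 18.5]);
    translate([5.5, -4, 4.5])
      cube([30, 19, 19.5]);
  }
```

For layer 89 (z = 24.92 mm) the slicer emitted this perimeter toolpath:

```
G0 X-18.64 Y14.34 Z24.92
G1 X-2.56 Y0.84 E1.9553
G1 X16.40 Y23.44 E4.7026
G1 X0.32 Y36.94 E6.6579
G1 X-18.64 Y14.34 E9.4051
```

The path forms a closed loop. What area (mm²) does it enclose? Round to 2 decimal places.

619.37 mm²

Apply the shoelace formula to the sequence of (X, Y) vertices; enclosed area = 619.37 mm².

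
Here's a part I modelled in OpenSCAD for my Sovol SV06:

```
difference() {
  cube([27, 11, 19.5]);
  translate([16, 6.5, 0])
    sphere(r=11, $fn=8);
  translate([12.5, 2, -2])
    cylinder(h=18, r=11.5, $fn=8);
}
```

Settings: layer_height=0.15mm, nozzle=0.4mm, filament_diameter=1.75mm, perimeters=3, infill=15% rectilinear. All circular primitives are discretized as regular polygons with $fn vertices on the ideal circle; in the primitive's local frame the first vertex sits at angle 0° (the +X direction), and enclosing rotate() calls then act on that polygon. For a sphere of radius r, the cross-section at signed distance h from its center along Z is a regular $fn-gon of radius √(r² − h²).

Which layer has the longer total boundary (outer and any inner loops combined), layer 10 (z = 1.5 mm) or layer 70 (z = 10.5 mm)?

Layer 10 (z = 1.5): the cube is present — its section is the full 27×11 rectangle (perimeter 76.00 mm); the r=11 sphere at (16, 6.5) slices to a regular 8-gon of circumradius 10.897 (√(r²−h²) with h=1.5 from center) (perimeter = 2·8·10.897·sin(180°/8) = 66.72 mm); the r=11.5 cylinder at (12.5, 2) contributes a regular 8-gon of circumradius 11.5 (perimeter = 2·8·11.500·sin(180°/8) = 70.41 mm); Taking the first minus the rest: starting from the 27×11 cube, the r=11 sphere at (16, 6.5) partially overlaps it — only the 213.85 mm² overlap (of its 335.88 mm²) is removed, clipping the outline; the r=11.5 cylinder at (12.5, 2) partially overlaps it — only the 39.72 mm² overlap (of its 374.06 mm²) is removed, clipping the outline — boundary = 60.20 mm. So its perimeter = 60.20 mm. Layer 70 (z = 10.5): the cube (footprint 27×11) is included at this height (perimeter 76.00 mm); the r=11 sphere at (16, 6.5) slices to a regular 8-gon of circumradius 3.279 (√(r²−h²) with h=10.5 from center) (perimeter = 2·8·3.279·sin(180°/8) = 20.08 mm); the cylinder at (12.5, 2): section is a regular 8-gon, circumradius r=11.5 (perimeter = 2·8·11.500·sin(180°/8) = 70.41 mm); After the difference (first − rest): starting from the 27×11 cube, the r=11 sphere at (16, 6.5) lies wholly inside it (removes its full 30.41 mm² and its 20.08 mm outline becomes a hole wall); the r=11.5 cylinder at (12.5, 2) partially overlaps it — only the 185.88 mm² overlap (of its 374.06 mm²) is removed, clipping the outline — boundary = 69.06 mm. So its perimeter = 69.06 mm. Layer 70 is larger (69.06 vs 60.20 mm).

layer 70 (z = 10.5 mm)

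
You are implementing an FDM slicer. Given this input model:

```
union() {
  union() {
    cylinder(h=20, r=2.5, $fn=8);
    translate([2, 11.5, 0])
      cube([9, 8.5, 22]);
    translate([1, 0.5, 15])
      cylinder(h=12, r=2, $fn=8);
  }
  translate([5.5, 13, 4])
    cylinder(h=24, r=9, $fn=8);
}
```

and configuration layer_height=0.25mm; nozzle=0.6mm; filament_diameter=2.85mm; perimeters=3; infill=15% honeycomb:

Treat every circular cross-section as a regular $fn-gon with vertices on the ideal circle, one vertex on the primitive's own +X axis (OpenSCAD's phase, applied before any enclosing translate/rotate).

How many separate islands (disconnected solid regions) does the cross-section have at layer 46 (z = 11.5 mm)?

2

At z = 11.5 mm: the r=2.5 cylinder contributes a regular 8-gon of circumradius 2.5; the cube at (2, 11.5) (footprint 9×8.5) is included at this height; the cylinder at (1, 0.5) is absent (z outside [15, 27]); Combining (union): the 2 present regions are separate (no shared area or edge), so areas and boundary lengths simply add and each stays a separate island — 2 connected regions; the cylinder at (5.5, 13): section is a regular 8-gon, circumradius r=9; Combining (union): the regions partially overlap (shared area 76.41 mm²), so overlapping operands fuse into one piece — 2 connected regions. Overall, the cross-section has 2 separate islands. Island count = 2.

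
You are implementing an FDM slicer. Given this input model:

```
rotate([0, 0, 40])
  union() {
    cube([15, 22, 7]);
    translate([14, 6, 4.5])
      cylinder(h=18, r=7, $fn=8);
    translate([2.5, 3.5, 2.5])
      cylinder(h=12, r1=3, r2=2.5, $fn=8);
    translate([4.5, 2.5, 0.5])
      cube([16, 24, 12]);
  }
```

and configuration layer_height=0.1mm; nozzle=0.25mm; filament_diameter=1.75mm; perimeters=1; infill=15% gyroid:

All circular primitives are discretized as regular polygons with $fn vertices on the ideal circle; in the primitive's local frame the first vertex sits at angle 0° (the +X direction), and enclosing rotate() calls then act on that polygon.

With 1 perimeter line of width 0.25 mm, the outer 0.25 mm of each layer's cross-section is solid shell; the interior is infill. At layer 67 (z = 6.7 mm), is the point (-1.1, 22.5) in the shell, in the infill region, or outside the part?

At z = 6.7 mm: the cube is present — its section is the full 15×22 rectangle; the cylinder at (14, 6): section is a regular 8-gon, circumradius r=7; the cone at (2.5, 3.5) contributes a regular 8-gon of circumradius 2.825 (interpolated between r1=3 and r2=2.5 at t=0.350); the cube at (4.5, 2.5) is present — its section is the full 16×24 rectangle; Merging all regions: the regions partially overlap (shared area 353.66 mm²), so overlapping operands fuse into one piece — 1 connected region; (whole slice rotated 40° about Z — lengths, areas and connectivity unchanged). Overall, the cross-section is a single solid region. Undo the 40° rotation: the query point maps to (13.620, 17.943) in the un-rotated model frame. The nearest boundary edge runs (20.50, 26.50)→(20.50, 7.21); distance from the point to it = 6.88 mm. The point is inside the cross-section and 6.88 mm from the nearest boundary — more than the 0.25 mm shell width (1 × 0.25), so it's in the infill interior.

infill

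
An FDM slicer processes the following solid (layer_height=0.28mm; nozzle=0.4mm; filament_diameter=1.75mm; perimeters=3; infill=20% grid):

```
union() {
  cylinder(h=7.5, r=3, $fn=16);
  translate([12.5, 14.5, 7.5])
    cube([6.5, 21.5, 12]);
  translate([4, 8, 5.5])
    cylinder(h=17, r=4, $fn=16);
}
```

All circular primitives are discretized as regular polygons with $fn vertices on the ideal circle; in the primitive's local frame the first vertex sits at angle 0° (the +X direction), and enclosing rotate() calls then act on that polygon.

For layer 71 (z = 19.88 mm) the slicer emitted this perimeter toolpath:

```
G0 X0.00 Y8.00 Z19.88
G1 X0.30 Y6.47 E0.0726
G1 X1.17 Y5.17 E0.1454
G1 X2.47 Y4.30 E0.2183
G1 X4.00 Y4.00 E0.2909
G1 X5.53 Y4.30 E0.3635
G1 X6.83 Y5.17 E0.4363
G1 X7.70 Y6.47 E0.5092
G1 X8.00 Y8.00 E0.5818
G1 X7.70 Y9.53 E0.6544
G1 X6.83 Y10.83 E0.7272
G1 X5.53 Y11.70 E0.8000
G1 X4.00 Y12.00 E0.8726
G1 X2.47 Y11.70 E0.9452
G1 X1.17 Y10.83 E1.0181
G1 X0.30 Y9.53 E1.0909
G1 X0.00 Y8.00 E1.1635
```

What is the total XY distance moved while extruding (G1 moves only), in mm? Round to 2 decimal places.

24.99 mm

Sum the Euclidean lengths of each G1 segment: total = 24.99 mm.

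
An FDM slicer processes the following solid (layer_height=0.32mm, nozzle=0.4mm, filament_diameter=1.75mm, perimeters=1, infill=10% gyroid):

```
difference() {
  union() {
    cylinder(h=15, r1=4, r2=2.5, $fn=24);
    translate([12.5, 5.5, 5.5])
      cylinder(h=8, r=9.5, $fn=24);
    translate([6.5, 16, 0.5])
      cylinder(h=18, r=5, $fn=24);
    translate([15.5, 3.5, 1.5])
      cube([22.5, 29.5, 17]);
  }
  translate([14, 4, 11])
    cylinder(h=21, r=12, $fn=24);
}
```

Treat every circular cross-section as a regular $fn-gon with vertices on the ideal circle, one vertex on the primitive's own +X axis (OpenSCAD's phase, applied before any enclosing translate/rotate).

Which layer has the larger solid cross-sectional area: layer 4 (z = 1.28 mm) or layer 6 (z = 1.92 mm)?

Layer 4 (z = 1.28): the cone (r1=4→r2=2.5) has section circumradius 3.872 here — a regular 24-gon (area = (24/2)·3.872²·sin(360°/24) = 46.56 mm²); the cylinder at (12.5, 5.5) does not reach this height (z outside [5.5, 13.5]); the cylinder at (6.5, 16): section is a regular 24-gon, circumradius r=5 (area = (24/2)·5.000²·sin(360°/24) = 77.65 mm²); the cube at (15.5, 3.5) does not reach this height (z outside [1.5, 18.5]); Merging all regions: the 2 present regions are separate (no shared area or edge), so areas and boundary lengths simply add and each stays a separate island — area = 124.21 mm²; the cylinder at (14, 4) is absent (z outside [11, 32]); Taking the first minus the rest: none of the subtracted shapes is present at this height, so that combined region is unchanged — area = 124.21 mm². So its area = 124.21 mm². Layer 6 (z = 1.92): the cone (r1=4→r2=2.5) has section circumradius 3.808 here — a regular 24-gon (area = (24/2)·3.808²·sin(360°/24) = 45.04 mm²); the cylinder at (12.5, 5.5) is absent (z outside [5.5, 13.5]); the r=5 cylinder at (6.5, 16) gives a regular 24-gon of circumradius 5 (constant along its height) (area = (24/2)·5.000²·sin(360°/24) = 77.65 mm²); the 22.5×29.5 cube at (15.5, 3.5) contributes its full rectangle (area 663.75 mm²); Merging all regions: the 3 present regions are separate (no shared area or edge), so areas and boundary lengths simply add and each stays a separate island — area = 786.43 mm²; the cylinder at (14, 4) is absent (z outside [11, 32]); Taking the first minus the rest: none of the subtracted shapes is present at this height, so the result so far is unchanged — area = 786.43 mm². So its area = 786.43 mm². Layer 6 is larger (786.43 vs 124.21 mm²).

layer 6 (z = 1.92 mm)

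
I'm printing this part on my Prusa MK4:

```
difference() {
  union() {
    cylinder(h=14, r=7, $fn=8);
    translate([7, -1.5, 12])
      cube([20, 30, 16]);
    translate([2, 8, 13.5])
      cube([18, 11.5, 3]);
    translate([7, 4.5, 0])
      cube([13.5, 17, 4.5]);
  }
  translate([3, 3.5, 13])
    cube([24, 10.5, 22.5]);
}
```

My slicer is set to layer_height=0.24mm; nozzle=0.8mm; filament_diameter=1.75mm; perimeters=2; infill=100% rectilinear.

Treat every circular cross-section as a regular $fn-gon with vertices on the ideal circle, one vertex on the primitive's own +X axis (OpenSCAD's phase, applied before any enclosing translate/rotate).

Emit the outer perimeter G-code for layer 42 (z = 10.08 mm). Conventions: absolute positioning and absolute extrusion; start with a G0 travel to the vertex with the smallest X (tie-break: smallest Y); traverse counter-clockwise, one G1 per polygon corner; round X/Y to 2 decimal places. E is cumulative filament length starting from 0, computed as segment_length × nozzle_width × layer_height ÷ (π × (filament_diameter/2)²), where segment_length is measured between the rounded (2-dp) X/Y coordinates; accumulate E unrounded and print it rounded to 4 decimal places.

G0 X-7.00 Y0.00 Z10.08
G1 X-4.95 Y-4.95 E0.4277
G1 X0.00 Y-7.00 E0.8554
G1 X4.95 Y-4.95 E1.2830
G1 X7.00 Y0.00 E1.7107
G1 X4.95 Y4.95 E2.1384
G1 X0.00 Y7.00 E2.5661
G1 X-4.95 Y4.95 E2.9937
G1 X-7.00 Y0.00 E3.4214

At z = 10.08 mm: the r=7 cylinder contributes a regular 8-gon of circumradius 7; the cube at (7, -1.5) is not intersected at this z (z outside [12, 28]); the cube at (2, 8) is not intersected at this z (z outside [13.5, 16.5]); the cube at (7, 4.5) is absent (z outside [0, 4.5]); Combining (union): only the r=7 cylinder is present, so the union is just that shape — 1 connected region; the cube at (3, 3.5) is absent (z outside [13, 35.5]); After the difference (first − rest): none of the subtracted shapes is present at this height, so that combined region is unchanged — 1 connected region. The outline is a single polygon with 8 vertices. Extrusion per mm of travel: 0.8 × 0.24 / (π × 0.875²) = 0.079824. Accumulating E over each segment gives final E = 3.4214.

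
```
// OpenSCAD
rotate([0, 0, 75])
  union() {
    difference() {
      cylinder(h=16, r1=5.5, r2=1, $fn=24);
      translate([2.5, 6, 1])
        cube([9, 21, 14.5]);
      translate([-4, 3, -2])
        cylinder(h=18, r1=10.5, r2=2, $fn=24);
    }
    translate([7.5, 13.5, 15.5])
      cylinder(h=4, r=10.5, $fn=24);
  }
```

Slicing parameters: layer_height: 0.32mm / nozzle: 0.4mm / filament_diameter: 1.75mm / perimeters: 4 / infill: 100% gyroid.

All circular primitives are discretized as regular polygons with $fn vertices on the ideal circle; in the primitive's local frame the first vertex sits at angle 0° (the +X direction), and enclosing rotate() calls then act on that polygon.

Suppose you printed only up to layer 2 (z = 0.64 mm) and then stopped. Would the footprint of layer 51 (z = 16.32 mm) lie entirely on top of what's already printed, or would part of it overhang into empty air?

Compare the two slices. At z = 0.64: the cone (r1=5.5→r2=1) has section circumradius 5.320 here — a regular 24-gon (area = (24/2)·5.320²·sin(360°/24) = 87.90 mm²); the cube at (2.5, 6) is absent (z outside [1, 15.5]); the cone at (-4, 3): at t=0.147 of its height the radius interpolates to r₁+(r₂−r₁)t = 9.253, giving a regular 24-gon of that circumradius (area = (24/2)·9.253²·sin(360°/24) = 265.93 mm²); Subtracting the remaining from the first: starting from the cone (87.90 mm²), the cone at (-4, 3) partially overlaps it — only the 81.25 mm² overlap (of its 265.93 mm²) is removed, clipping the outline — area = 6.65 mm²; the cylinder at (7.5, 13.5) is not intersected at this z (z outside [15.5, 19.5]); Merging all regions: only the result so far is present, so the union is just that shape — area = 6.65 mm²; (rotated 75° about Z; rotation is an isometry so areas/perimeters/island counts are preserved). At z = 16.32: the cone does not reach this height (z outside [0, 16]); the cube at (2.5, 6) is absent (z outside [1, 15.5]); the cone at (-4, 3) is absent (z outside [-2, 16]); Subtracting the remaining from the first: the first operand is absent here, so nothing remains; the r=10.5 cylinder at (7.5, 13.5) gives a regular 24-gon of circumradius 10.5 (constant along its height) (area = (24/2)·10.500²·sin(360°/24) = 342.42 mm²); Merging all regions: only the r=10.5 cylinder at (7.5, 13.5) is present, so the union is just that shape — area = 342.42 mm²; (rotated 75° about Z; rotation is an isometry so areas/perimeters/island counts are preserved). Checking containment: at z = 16.32 the cross-section extends beyond the z = 0.64 cross-section by about 342.42 mm².

part overhangs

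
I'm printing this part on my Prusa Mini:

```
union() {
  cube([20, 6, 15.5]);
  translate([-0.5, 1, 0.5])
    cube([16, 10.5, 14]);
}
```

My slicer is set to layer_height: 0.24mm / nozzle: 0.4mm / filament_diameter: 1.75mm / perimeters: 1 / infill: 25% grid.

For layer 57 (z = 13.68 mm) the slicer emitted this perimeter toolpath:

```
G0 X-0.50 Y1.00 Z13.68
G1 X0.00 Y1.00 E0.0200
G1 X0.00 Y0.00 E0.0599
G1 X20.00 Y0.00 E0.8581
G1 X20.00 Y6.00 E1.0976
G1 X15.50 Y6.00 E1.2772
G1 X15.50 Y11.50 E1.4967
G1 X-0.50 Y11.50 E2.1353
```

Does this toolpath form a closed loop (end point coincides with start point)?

Start point (G0): (-0.50, 1.00). End point (last G1): the path does not return to the start — open.

no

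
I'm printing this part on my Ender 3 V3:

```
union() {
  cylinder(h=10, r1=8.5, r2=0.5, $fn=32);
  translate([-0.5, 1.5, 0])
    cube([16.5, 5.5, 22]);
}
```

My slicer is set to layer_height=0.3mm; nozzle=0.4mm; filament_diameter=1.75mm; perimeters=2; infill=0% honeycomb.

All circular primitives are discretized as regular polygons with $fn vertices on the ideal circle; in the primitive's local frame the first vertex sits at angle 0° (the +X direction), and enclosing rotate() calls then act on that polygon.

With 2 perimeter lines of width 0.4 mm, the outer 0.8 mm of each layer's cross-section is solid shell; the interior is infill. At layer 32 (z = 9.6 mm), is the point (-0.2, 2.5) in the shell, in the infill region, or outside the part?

shell

At z = 9.6 mm: the cone contributes a regular 32-gon of circumradius 0.820 (interpolated between r1=8.5 and r2=0.5 at t=0.960); the 16.5×5.5 cube at (-0.5, 1.5) contributes its full rectangle; Combining (union): the 2 present regions are separate (no shared area or edge), so areas and boundary lengths simply add and each stays a separate island — 2 connected regions. Overall, the cross-section has 2 separate islands. The nearest boundary edge runs (-0.50, 1.50)→(-0.50, 7.00); distance from the point to it = 0.30 mm. (Shell/infill is judged within the island containing the point — the largest one.) The point is inside the cross-section, 0.30 mm from the nearest boundary — within the 0.8 mm shell band (2 × 0.4).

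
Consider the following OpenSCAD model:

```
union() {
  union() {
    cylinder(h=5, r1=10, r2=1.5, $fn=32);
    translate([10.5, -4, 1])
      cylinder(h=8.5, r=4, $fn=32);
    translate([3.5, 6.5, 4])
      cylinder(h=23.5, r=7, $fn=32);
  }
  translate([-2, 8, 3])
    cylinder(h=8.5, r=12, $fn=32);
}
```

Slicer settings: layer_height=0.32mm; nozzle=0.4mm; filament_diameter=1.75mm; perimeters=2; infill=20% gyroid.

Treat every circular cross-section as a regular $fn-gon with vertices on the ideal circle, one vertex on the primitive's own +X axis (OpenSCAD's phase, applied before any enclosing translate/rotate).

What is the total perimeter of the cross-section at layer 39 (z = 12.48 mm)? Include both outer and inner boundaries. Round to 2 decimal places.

43.91 mm

At z = 12.48 mm: the cone does not reach this height (z outside [0, 5]); the cylinder at (10.5, -4) is absent (z outside [1, 9.5]); the r=7 cylinder at (3.5, 6.5) contributes a regular 32-gon of circumradius 7 (perimeter = 2·32·7.000·sin(180°/32) = 43.91 mm); Merging all regions: only the r=7 cylinder at (3.5, 6.5) is present, so the union is just that shape — boundary = 43.91 mm; the cylinder at (-2, 8) is absent (z outside [3, 11.5]); Combining (union): only that combined region is present, so the union is just that shape — boundary = 43.91 mm. Overall, the cross-section is a single solid region. Total boundary length (outer) = 43.91 mm.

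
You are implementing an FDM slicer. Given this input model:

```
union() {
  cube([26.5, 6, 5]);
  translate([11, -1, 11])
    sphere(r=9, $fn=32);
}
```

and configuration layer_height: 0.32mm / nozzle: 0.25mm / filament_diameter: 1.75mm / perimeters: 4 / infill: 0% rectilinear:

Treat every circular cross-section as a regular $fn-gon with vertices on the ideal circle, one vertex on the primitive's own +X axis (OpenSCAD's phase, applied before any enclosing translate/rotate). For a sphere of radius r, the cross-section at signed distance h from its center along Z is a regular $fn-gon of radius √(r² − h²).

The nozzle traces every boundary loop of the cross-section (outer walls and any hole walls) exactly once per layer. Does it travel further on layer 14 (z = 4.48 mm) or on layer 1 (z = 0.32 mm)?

layer 14 (z = 4.48 mm)

Layer 14 (z = 4.48): the cube (footprint 26.5×6) is included at this height (perimeter 65.00 mm); the r=9 sphere at (11, -1) contributes a regular 32-gon of circumradius √(9²−6.52²) = 6.204 (perimeter = 2·32·6.204·sin(180°/32) = 38.92 mm); Merging all regions: the regions partially overlap (shared area 47.76 mm²), so the edge portions inside another operand are dropped and the merged outline is re-measured after clipping — boundary = 74.26 mm. So its perimeter = 74.26 mm. Layer 1 (z = 0.32): the cube is present — its section is the full 26.5×6 rectangle (perimeter 65.00 mm); the sphere at (11, -1) is not intersected at this z (|z−center|=10.680 > r=9); Merging all regions: only the 26.5×6 cube is present, so the union is just that shape — boundary = 65.00 mm. So its perimeter = 65.00 mm. Layer 14 is larger (74.26 vs 65.00 mm).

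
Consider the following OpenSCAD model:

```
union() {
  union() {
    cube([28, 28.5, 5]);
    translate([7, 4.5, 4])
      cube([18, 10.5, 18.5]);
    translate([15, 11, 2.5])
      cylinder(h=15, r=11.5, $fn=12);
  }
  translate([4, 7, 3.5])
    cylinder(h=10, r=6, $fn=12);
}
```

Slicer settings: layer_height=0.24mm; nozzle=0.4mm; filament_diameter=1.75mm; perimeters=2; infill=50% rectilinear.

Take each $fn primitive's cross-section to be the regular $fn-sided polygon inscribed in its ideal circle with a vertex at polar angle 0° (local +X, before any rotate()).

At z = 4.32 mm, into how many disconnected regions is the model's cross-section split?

At z = 4.32 mm: the 28×28.5 cube contributes its full rectangle; the 18×10.5 cube at (7, 4.5) contributes its full rectangle; the cylinder at (15, 11): section is a regular 12-gon, circumradius r=11.5; Taking the union: the regions partially overlap (shared area 584.82 mm²), so overlapping operands fuse into one piece — 1 connected region; the cylinder at (4, 7): section is a regular 12-gon, circumradius r=6; Taking the union: the regions partially overlap (shared area 96.98 mm²), so overlapping operands fuse into one piece — 1 connected region. The result has 1 disconnected region.

1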